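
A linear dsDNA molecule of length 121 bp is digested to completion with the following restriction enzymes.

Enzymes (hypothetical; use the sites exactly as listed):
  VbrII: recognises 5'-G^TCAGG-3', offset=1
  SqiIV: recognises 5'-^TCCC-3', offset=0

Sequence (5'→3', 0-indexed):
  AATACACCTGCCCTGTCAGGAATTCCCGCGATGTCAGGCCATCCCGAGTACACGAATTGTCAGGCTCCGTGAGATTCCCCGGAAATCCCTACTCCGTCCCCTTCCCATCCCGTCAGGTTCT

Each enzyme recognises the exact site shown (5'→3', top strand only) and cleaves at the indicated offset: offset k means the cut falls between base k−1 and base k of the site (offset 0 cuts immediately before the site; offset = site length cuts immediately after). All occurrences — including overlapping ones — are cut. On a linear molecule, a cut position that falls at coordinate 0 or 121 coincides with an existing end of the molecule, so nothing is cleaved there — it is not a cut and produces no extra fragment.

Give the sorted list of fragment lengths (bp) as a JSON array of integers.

Scan for sites:
  VbrII GTCAGG/1: at [14, 32, 58, 111] ⇒ [15, 33, 59, 112]
  SqiIV TCCC/0: at [23, 41, 75, 85, 96, 102, 107] ⇒ [23, 41, 75, 85, 96, 102, 107]

All cut coordinates (distinct, sorted): [15, 23, 33, 41, 59, 75, 85, 96, 102, 107, 112]

Fragment lengths:
  [0,15): 15 bp
  [15,23): 8 bp
  [23,33): 10 bp
  [33,41): 8 bp
  [41,59): 18 bp
  [59,75): 16 bp
  [75,85): 10 bp
  [85,96): 11 bp
  [96,102): 6 bp
  [102,107): 5 bp
  [107,112): 5 bp
  [112,121): 9 bp

[5,5,6,8,8,9,10,10,11,15,16,18]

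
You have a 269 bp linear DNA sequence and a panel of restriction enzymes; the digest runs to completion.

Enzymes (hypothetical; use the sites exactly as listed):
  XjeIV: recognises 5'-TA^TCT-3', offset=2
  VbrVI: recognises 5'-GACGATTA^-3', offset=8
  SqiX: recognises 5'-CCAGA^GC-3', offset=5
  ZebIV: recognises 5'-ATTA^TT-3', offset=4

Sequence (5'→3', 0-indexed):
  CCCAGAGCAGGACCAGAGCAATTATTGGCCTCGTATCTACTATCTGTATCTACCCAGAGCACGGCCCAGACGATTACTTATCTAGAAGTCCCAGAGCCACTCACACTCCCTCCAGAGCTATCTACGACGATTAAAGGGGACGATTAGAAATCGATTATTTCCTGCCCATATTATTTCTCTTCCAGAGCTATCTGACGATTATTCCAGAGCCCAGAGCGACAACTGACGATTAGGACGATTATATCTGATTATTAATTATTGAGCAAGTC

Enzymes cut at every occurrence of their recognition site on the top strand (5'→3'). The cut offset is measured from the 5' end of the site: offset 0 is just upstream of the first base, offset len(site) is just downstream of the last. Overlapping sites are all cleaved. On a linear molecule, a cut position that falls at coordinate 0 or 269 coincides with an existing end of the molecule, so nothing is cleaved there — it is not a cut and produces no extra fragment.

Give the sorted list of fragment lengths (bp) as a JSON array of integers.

Site scan:
  XjeIV TATCT/2: at [33, 40, 46, 78, 118, 188, 241] ⇒ [35, 42, 48, 80, 120, 190, 243]
  VbrVI GACGATTA/8: at [68, 125, 138, 193, 224, 233] ⇒ [76, 133, 146, 201, 232, 241]
  SqiX CCAGAGC/5: at [1, 12, 53, 90, 111, 181, 203, 210] ⇒ [6, 17, 58, 95, 116, 186, 208, 215]
  ZebIV ATTATT/4: at [20, 153, 169, 197, 247, 254] ⇒ [24, 157, 173, 201, 251, 258]

All cut coordinates (distinct, sorted): [6, 17, 24, 35, 42, 48, 58, 76, 80, 95, 116, 120, 133, 146, 157, 173, 186, 190, 201, 208, 215, 232, 241, 243, 251, 258]

Fragment lengths:
  [0,6): 6 bp
  [6,17): 11 bp
  [17,24): 7 bp
  [24,35): 11 bp
  [35,42): 7 bp
  [42,48): 6 bp
  [48,58): 10 bp
  [58,76): 18 bp
  [76,80): 4 bp
  [80,95): 15 bp
  [95,116): 21 bp
  [116,120): 4 bp
  [120,133): 13 bp
  [133,146): 13 bp
  [146,157): 11 bp
  [157,173): 16 bp
  [173,186): 13 bp
  [186,190): 4 bp
  [190,201): 11 bp
  [201,208): 7 bp
  [208,215): 7 bp
  [215,232): 17 bp
  [232,241): 9 bp
  [241,243): 2 bp
  [243,251): 8 bp
  [251,258): 7 bp
  [258,269): 11 bp

[2,4,4,4,6,6,7,7,7,7,7,8,9,10,11,11,11,11,11,13,13,13,15,16,17,18,21]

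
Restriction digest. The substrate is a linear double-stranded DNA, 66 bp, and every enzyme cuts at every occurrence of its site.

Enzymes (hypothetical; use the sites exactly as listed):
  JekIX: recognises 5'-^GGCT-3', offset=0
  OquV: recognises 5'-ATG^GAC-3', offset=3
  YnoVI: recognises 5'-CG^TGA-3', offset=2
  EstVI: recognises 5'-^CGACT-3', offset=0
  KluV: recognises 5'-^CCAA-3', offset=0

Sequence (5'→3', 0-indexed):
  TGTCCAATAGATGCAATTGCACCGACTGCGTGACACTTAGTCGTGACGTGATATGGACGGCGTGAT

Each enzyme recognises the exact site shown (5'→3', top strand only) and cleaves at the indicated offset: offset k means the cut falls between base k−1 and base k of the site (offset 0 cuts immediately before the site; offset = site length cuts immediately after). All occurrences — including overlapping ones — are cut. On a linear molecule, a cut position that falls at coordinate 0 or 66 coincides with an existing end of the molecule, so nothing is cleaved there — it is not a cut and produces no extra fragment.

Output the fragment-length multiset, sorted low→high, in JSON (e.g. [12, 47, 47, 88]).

[3,4,5,7,7,8,13,19]

Site scan:
  JekIX (GGCT, off=0): no sites
  OquV (ATGGAC, off=3): starts [52] → cuts [55]
  YnoVI (CGTGA, off=2): starts [28, 41, 46, 60] → cuts [30, 43, 48, 62]
  EstVI (CGACT, off=0): starts [22] → cuts [22]
  KluV (CCAA, off=0): starts [3] → cuts [3]

Pooled cuts: [3, 22, 30, 43, 48, 55, 62]

Fragments:
  [0,3): 3 bp
  [3,22): 19 bp
  [22,30): 8 bp
  [30,43): 13 bp
  [43,48): 5 bp
  [48,55): 7 bp
  [55,62): 7 bp
  [62,66): 4 bp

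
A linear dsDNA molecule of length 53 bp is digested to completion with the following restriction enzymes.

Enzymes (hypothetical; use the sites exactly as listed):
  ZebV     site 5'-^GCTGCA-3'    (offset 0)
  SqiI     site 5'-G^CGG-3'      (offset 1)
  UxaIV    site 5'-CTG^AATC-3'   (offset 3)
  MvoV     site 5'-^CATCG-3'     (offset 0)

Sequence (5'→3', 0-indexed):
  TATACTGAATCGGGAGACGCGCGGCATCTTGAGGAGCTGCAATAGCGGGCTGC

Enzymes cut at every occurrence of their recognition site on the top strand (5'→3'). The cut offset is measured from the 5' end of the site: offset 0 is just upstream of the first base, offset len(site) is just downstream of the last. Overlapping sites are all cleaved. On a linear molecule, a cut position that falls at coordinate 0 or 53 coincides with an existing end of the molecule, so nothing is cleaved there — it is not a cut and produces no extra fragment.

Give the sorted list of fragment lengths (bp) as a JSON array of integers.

[7,8,10,14,14]

Scan for sites:
  ZebV (GCTGCA, off=0): starts [35] → cuts [35]
  SqiI (GCGG, off=1): starts [20, 44] → cuts [21, 45]
  UxaIV (CTGAATC, off=3): starts [4] → cuts [7]
  MvoV (CATCG, off=0): no sites

Pooled cuts: [7, 21, 35, 45]

Fragments:
  [0,7): 7 bp
  [7,21): 14 bp
  [21,35): 14 bp
  [35,45): 10 bp
  [45,53): 8 bp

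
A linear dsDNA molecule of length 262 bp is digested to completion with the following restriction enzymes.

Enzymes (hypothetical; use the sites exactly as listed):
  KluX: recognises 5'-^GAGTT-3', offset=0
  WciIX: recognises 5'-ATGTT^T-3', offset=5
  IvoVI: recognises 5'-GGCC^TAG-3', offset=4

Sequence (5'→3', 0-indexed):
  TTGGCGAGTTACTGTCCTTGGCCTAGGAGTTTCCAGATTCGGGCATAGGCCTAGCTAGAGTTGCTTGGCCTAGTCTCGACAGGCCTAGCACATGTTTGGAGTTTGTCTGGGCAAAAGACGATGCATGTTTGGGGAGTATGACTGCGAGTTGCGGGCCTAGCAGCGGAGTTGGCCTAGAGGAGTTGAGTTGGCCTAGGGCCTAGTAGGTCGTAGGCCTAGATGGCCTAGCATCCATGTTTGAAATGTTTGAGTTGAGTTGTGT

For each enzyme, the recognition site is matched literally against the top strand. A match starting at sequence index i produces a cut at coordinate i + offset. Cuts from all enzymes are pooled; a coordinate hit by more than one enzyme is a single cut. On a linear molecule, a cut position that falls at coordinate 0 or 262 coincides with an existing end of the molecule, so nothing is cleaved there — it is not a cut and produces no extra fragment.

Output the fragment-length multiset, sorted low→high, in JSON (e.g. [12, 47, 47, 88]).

Scan for sites:
  KluX GAGTT/0: at [5, 26, 57, 98, 145, 165, 179, 184, 248, 253] ⇒ [5, 26, 57, 98, 145, 165, 179, 184, 248, 253]
  WciIX ATGTTT/5: at [91, 124, 233, 242] ⇒ [96, 129, 238, 247]
  IvoVI GGCCTAG/4: at [19, 47, 66, 81, 153, 170, 189, 196, 212, 221] ⇒ [23, 51, 70, 85, 157, 174, 193, 200, 216, 225]

All cut coordinates (distinct, sorted): [5, 23, 26, 51, 57, 70, 85, 96, 98, 129, 145, 157, 165, 174, 179, 184, 193, 200, 216, 225, 238, 247, 248, 253]

Fragments:
  [0,5): 5 bp
  [5,23): 18 bp
  [23,26): 3 bp
  [26,51): 25 bp
  [51,57): 6 bp
  [57,70): 13 bp
  [70,85): 15 bp
  [85,96): 11 bp
  [96,98): 2 bp
  [98,129): 31 bp
  [129,145): 16 bp
  [145,157): 12 bp
  [157,165): 8 bp
  [165,174): 9 bp
  [174,179): 5 bp
  [179,184): 5 bp
  [184,193): 9 bp
  [193,200): 7 bp
  [200,216): 16 bp
  [216,225): 9 bp
  [225,238): 13 bp
  [238,247): 9 bp
  [247,248): 1 bp
  [248,253): 5 bp
  [253,262): 9 bp

[1,2,3,5,5,5,5,6,7,8,9,9,9,9,9,11,12,13,13,15,16,16,18,25,31]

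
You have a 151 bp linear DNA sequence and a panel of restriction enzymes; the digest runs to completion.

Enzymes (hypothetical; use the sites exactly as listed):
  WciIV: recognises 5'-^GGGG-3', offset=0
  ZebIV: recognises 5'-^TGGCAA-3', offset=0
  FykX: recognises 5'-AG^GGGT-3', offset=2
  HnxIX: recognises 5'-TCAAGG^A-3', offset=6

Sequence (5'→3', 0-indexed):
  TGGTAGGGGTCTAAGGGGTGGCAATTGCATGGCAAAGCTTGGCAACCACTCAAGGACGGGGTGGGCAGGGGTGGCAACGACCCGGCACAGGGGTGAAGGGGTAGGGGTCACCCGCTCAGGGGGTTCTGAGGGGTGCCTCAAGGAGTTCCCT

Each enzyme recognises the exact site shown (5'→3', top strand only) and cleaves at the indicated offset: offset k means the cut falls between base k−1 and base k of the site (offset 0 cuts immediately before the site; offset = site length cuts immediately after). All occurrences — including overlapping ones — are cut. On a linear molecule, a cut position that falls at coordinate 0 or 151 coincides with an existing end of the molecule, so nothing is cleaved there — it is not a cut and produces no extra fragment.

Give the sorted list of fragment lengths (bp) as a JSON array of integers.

Scan for sites:
  WciIV GGGG/0: at [5, 14, 57, 67, 89, 97, 103, 118, 119, 129] ⇒ [5, 14, 57, 67, 89, 97, 103, 118, 119, 129]
  ZebIV TGGCAA/0: at [18, 29, 39, 71] ⇒ [18, 29, 39, 71]
  FykX AGGGGT/2: at [4, 13, 66, 88, 96, 102, 128] ⇒ [6, 15, 68, 90, 98, 104, 130]
  HnxIX TCAAGGA/6: at [49, 137] ⇒ [55, 143]

Pooled cuts: [5, 6, 14, 15, 18, 29, 39, 55, 57, 67, 68, 71, 89, 90, 97, 98, 103, 104, 118, 119, 129, 130, 143]

Fragment lengths:
  [0,5): 5 bp
  [5,6): 1 bp
  [6,14): 8 bp
  [14,15): 1 bp
  [15,18): 3 bp
  [18,29): 11 bp
  [29,39): 10 bp
  [39,55): 16 bp
  [55,57): 2 bp
  [57,67): 10 bp
  [67,68): 1 bp
  [68,71): 3 bp
  [71,89): 18 bp
  [89,90): 1 bp
  [90,97): 7 bp
  [97,98): 1 bp
  [98,103): 5 bp
  [103,104): 1 bp
  [104,118): 14 bp
  [118,119): 1 bp
  [119,129): 10 bp
  [129,130): 1 bp
  [130,143): 13 bp
  [143,151): 8 bp

[1,1,1,1,1,1,1,1,2,3,3,5,5,7,8,8,10,10,10,11,13,14,16,18]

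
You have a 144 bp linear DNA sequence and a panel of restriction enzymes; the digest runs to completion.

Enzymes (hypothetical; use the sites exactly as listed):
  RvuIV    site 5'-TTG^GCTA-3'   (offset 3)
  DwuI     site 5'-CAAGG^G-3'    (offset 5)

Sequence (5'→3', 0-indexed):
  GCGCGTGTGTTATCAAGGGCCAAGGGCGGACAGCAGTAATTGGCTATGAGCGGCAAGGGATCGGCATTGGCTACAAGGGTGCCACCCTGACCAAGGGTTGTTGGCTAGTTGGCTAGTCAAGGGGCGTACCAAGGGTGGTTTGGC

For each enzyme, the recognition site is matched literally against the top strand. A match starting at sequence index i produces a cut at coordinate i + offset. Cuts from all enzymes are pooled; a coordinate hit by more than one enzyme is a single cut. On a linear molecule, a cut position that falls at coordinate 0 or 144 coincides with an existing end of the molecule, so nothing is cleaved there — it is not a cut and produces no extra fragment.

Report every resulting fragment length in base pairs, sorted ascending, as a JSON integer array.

[7,7,8,9,10,11,11,12,16,17,18,18]

Scan for sites:
  RvuIV TTGGCTA/3: at [39, 66, 100, 108] ⇒ [42, 69, 103, 111]
  DwuI CAAGGG/5: at [13, 20, 53, 73, 91, 117, 129] ⇒ [18, 25, 58, 78, 96, 122, 134]

Pooled cuts: [18, 25, 42, 58, 69, 78, 96, 103, 111, 122, 134]

Fragment lengths:
  [0,18): 18 bp
  [18,25): 7 bp
  [25,42): 17 bp
  [42,58): 16 bp
  [58,69): 11 bp
  [69,78): 9 bp
  [78,96): 18 bp
  [96,103): 7 bp
  [103,111): 8 bp
  [111,122): 11 bp
  [122,134): 12 bp
  [134,144): 10 bp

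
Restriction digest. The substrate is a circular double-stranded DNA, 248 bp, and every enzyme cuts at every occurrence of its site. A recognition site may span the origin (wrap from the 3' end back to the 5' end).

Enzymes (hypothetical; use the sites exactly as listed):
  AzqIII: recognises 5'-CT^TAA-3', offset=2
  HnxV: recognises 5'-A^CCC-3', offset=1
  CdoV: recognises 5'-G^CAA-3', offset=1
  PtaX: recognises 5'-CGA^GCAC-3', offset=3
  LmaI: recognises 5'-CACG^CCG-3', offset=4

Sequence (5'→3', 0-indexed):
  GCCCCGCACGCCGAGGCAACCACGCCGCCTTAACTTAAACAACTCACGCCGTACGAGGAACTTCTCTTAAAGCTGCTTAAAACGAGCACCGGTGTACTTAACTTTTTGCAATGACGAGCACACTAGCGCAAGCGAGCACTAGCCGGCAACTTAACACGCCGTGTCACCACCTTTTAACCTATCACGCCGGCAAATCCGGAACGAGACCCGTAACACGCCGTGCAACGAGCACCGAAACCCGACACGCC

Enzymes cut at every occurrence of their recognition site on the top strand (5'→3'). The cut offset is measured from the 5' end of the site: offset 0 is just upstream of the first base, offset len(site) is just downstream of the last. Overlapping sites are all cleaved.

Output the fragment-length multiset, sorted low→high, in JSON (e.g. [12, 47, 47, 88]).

Scan for sites:
  AzqIII (CTTAA, off=2): starts [28, 33, 65, 75, 96, 149] → cuts [30, 35, 67, 77, 98, 151]
  HnxV (ACCC, off=1): starts [205, 236] → cuts [206, 237]
  CdoV (GCAA, off=1): starts [15, 107, 127, 145, 189, 221] → cuts [16, 108, 128, 146, 190, 222]
  PtaX (CGAGCAC, off=3): starts [82, 114, 132, 225] → cuts [85, 117, 135, 228]
  LmaI (CACGCCG, off=4): starts [6, 20, 44, 154, 182, 213, 242] → cuts [10, 24, 48, 158, 186, 217, 246]

All cut coordinates (distinct, sorted): [10, 16, 24, 30, 35, 48, 67, 77, 85, 98, 108, 117, 128, 135, 146, 151, 158, 186, 190, 206, 217, 222, 228, 237, 246]

Fragments:
  10→16: 6 bp
  16→24: 8 bp
  24→30: 6 bp
  30→35: 5 bp
  35→48: 13 bp
  48→67: 19 bp
  67→77: 10 bp
  77→85: 8 bp
  85→98: 13 bp
  98→108: 10 bp
  108→117: 9 bp
  117→128: 11 bp
  128→135: 7 bp
  135→146: 11 bp
  146→151: 5 bp
  151→158: 7 bp
  158→186: 28 bp
  186→190: 4 bp
  190→206: 16 bp
  206→217: 11 bp
  217→222: 5 bp
  222→228: 6 bp
  228→237: 9 bp
  237→246: 9 bp
  246→10 (wrap): 248-246+10 = 12 bp

[4,5,5,5,6,6,6,7,7,8,8,9,9,9,10,10,11,11,11,12,13,13,16,19,28]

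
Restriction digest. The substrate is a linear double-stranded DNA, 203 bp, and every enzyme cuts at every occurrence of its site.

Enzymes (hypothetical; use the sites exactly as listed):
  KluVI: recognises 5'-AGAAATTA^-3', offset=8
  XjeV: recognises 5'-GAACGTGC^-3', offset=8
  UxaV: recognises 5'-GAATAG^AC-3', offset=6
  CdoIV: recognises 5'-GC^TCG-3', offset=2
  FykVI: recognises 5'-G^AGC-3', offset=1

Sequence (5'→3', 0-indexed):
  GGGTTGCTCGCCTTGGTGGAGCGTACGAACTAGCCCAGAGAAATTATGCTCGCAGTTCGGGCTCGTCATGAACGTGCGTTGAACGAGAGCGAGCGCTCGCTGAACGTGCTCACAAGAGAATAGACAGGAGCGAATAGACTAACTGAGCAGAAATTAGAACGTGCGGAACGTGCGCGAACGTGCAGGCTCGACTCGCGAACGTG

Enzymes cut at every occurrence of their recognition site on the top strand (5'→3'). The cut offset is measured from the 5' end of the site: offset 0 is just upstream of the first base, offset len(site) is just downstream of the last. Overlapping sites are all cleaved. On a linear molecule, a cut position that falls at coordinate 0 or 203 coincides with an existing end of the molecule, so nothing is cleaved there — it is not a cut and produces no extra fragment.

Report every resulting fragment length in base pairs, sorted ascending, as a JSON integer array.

[3,4,4,5,5,7,8,8,9,9,10,10,11,12,13,13,14,15,16,27]

Scan for sites:
  KluVI AGAAATTA/8: at [38, 148] ⇒ [46, 156]
  XjeV GAACGTGC/8: at [69, 101, 156, 165, 175] ⇒ [77, 109, 164, 173, 183]
  UxaV GAATAGAC/6: at [117, 131] ⇒ [123, 137]
  CdoIV GCTCG/2: at [5, 47, 60, 94, 185] ⇒ [7, 49, 62, 96, 187]
  FykVI GAGC/1: at [18, 86, 90, 127, 144] ⇒ [19, 87, 91, 128, 145]

Pooled cuts: [7, 19, 46, 49, 62, 77, 87, 91, 96, 109, 123, 128, 137, 145, 156, 164, 173, 183, 187]

Fragment lengths:
  [0,7): 7 bp
  [7,19): 12 bp
  [19,46): 27 bp
  [46,49): 3 bp
  [49,62): 13 bp
  [62,77): 15 bp
  [77,87): 10 bp
  [87,91): 4 bp
  [91,96): 5 bp
  [96,109): 13 bp
  [109,123): 14 bp
  [123,128): 5 bp
  [128,137): 9 bp
  [137,145): 8 bp
  [145,156): 11 bp
  [156,164): 8 bp
  [164,173): 9 bp
  [173,183): 10 bp
  [183,187): 4 bp
  [187,203): 16 bp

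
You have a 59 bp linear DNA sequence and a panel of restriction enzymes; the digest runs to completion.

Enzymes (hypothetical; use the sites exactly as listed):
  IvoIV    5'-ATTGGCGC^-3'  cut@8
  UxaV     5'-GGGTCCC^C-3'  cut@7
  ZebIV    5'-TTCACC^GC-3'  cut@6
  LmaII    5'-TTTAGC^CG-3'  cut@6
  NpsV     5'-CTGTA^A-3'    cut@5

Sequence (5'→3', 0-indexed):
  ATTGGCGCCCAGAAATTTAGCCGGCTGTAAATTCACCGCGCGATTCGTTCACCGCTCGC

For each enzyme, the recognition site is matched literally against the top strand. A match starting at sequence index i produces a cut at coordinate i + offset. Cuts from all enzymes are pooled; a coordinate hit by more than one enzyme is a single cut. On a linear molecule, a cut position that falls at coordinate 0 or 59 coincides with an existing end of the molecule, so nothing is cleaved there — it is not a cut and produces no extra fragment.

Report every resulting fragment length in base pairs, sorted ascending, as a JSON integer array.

Site scan:
  IvoIV (ATTGGCGC, off=8): starts [0] → cuts [8]
  UxaV (GGGTCCCC, off=7): no sites
  ZebIV (TTCACCGC, off=6): starts [31, 47] → cuts [37, 53]
  LmaII (TTTAGCCG, off=6): starts [15] → cuts [21]
  NpsV (CTGTAA, off=5): starts [24] → cuts [29]

All cut coordinates (distinct, sorted): [8, 21, 29, 37, 53]

Fragment lengths:
  [0,8): 8 bp
  [8,21): 13 bp
  [21,29): 8 bp
  [29,37): 8 bp
  [37,53): 16 bp
  [53,59): 6 bp

[6,8,8,8,13,16]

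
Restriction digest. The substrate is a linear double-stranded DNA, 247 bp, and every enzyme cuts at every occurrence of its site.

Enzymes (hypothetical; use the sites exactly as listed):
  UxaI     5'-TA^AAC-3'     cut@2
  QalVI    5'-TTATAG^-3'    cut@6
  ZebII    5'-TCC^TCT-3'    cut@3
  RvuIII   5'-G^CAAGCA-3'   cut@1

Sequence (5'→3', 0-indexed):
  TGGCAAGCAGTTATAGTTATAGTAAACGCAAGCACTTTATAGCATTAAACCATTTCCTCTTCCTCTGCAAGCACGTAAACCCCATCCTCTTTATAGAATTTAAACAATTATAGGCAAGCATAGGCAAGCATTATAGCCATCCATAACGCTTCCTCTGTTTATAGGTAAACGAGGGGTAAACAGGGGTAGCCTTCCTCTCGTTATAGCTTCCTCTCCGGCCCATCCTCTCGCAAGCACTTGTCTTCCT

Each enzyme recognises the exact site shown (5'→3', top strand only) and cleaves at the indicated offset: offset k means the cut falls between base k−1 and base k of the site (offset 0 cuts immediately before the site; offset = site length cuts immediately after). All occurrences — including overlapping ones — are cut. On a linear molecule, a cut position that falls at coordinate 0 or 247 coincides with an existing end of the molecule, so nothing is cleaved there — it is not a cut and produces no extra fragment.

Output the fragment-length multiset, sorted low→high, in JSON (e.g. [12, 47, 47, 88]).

Scan for sites:
  UxaI TAAAC/2: at [22, 45, 75, 100, 165, 176] ⇒ [24, 47, 77, 102, 167, 178]
  QalVI TTATAG/6: at [10, 16, 36, 90, 107, 130, 158, 200] ⇒ [16, 22, 42, 96, 113, 136, 164, 206]
  ZebII TCCTCT/3: at [54, 60, 84, 150, 192, 208, 222] ⇒ [57, 63, 87, 153, 195, 211, 225]
  RvuIII GCAAGCA/1: at [2, 27, 66, 113, 123, 229] ⇒ [3, 28, 67, 114, 124, 230]

All cut coordinates (distinct, sorted): [3, 16, 22, 24, 28, 42, 47, 57, 63, 67, 77, 87, 96, 102, 113, 114, 124, 136, 153, 164, 167, 178, 195, 206, 211, 225, 230]

Fragments:
  [0,3): 3 bp
  [3,16): 13 bp
  [16,22): 6 bp
  [22,24): 2 bp
  [24,28): 4 bp
  [28,42): 14 bp
  [42,47): 5 bp
  [47,57): 10 bp
  [57,63): 6 bp
  [63,67): 4 bp
  [67,77): 10 bp
  [77,87): 10 bp
  [87,96): 9 bp
  [96,102): 6 bp
  [102,113): 11 bp
  [113,114): 1 bp
  [114,124): 10 bp
  [124,136): 12 bp
  [136,153): 17 bp
  [153,164): 11 bp
  [164,167): 3 bp
  [167,178): 11 bp
  [178,195): 17 bp
  [195,206): 11 bp
  [206,211): 5 bp
  [211,225): 14 bp
  [225,230): 5 bp
  [230,247): 17 bp

[1,2,3,3,4,4,5,5,5,6,6,6,9,10,10,10,10,11,11,11,11,12,13,14,14,17,17,17]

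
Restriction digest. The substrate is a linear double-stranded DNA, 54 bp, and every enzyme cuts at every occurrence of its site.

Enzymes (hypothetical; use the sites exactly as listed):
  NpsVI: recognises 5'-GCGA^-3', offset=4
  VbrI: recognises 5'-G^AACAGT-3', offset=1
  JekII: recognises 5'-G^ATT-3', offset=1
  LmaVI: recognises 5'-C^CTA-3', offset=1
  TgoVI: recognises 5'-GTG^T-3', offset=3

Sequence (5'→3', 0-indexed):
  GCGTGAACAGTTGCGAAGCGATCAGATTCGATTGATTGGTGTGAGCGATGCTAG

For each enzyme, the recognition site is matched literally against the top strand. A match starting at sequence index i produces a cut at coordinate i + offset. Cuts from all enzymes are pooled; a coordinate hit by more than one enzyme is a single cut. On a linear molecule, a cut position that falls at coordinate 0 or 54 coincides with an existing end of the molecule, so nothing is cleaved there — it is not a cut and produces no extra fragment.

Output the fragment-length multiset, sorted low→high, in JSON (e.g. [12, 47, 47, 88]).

[4,4,5,5,5,6,7,7,11]

Scan for sites:
  NpsVI (GCGA, off=4): starts [12, 17, 44] → cuts [16, 21, 48]
  VbrI (GAACAGT, off=1): starts [4] → cuts [5]
  JekII (GATT, off=1): starts [24, 29, 33] → cuts [25, 30, 34]
  LmaVI (CCTA, off=1): no sites
  TgoVI (GTGT, off=3): starts [38] → cuts [41]

Pooled cuts: [5, 16, 21, 25, 30, 34, 41, 48]

Fragments:
  [0,5): 5 bp
  [5,16): 11 bp
  [16,21): 5 bp
  [21,25): 4 bp
  [25,30): 5 bp
  [30,34): 4 bp
  [34,41): 7 bp
  [41,48): 7 bp
  [48,54): 6 bp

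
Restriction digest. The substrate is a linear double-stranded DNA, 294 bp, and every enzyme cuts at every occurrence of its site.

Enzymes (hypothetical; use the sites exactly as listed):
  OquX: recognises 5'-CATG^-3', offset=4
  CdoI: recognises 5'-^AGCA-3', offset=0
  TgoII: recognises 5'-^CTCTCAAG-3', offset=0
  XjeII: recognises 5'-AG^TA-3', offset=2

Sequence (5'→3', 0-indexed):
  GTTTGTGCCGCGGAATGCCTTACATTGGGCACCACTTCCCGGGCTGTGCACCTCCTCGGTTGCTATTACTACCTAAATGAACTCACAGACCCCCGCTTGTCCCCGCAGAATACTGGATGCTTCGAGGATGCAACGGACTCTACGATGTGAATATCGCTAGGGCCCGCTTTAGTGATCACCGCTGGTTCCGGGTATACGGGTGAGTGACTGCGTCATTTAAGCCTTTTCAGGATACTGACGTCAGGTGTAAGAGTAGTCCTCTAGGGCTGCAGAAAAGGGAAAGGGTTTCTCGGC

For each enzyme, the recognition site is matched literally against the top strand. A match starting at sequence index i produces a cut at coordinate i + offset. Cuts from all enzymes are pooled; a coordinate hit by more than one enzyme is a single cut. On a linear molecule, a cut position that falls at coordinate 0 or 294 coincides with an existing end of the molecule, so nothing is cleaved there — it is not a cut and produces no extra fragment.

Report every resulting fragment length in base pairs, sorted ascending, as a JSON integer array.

Scan for sites:
  OquX (CATG, off=4): no sites
  CdoI (AGCA, off=0): no sites
  TgoII (CTCTCAAG, off=0): no sites
  XjeII AGTA/2: at [251] ⇒ [253]

Pooled cuts: [253]

Fragment lengths:
  [0,253): 253 bp
  [253,294): 41 bp

[41,253]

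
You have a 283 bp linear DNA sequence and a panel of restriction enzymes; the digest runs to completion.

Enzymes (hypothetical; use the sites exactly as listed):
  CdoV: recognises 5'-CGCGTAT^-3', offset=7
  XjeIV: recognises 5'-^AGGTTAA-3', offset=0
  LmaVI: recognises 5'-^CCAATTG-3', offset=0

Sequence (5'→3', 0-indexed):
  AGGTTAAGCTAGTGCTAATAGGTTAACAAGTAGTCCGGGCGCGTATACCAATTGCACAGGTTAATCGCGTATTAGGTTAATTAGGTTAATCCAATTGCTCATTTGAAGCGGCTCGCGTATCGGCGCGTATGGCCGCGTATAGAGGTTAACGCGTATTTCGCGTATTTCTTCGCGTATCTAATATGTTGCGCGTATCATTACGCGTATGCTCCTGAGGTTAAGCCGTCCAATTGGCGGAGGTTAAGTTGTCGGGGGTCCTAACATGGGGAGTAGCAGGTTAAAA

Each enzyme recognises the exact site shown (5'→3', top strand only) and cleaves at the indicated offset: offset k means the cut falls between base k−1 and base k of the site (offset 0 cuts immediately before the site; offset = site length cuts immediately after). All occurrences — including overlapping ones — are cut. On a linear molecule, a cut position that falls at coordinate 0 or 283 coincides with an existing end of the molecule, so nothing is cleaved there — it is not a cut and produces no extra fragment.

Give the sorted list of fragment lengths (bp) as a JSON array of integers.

[1,1,2,7,8,9,9,9,10,10,10,11,12,12,12,14,15,18,19,27,30,37]

Site scan:
  CdoV CGCGTAT/7: at [39, 65, 113, 123, 133, 149, 158, 170, 188, 200] ⇒ [46, 72, 120, 130, 140, 156, 165, 177, 195, 207]
  XjeIV AGGTTAA/0: at [0, 19, 57, 73, 82, 142, 214, 237, 274] ⇒ [19, 57, 73, 82, 142, 214, 237, 274] (position 0 is a terminus of the linear molecule — no cut)
  LmaVI CCAATTG/0: at [47, 90, 226] ⇒ [47, 90, 226]

All cut coordinates (distinct, sorted): [19, 46, 47, 57, 72, 73, 82, 90, 120, 130, 140, 142, 156, 165, 177, 195, 207, 214, 226, 237, 274]

Fragments:
  [0,19): 19 bp
  [19,46): 27 bp
  [46,47): 1 bp
  [47,57): 10 bp
  [57,72): 15 bp
  [72,73): 1 bp
  [73,82): 9 bp
  [82,90): 8 bp
  [90,120): 30 bp
  [120,130): 10 bp
  [130,140): 10 bp
  [140,142): 2 bp
  [142,156): 14 bp
  [156,165): 9 bp
  [165,177): 12 bp
  [177,195): 18 bp
  [195,207): 12 bp
  [207,214): 7 bp
  [214,226): 12 bp
  [226,237): 11 bp
  [237,274): 37 bp
  [274,283): 9 bp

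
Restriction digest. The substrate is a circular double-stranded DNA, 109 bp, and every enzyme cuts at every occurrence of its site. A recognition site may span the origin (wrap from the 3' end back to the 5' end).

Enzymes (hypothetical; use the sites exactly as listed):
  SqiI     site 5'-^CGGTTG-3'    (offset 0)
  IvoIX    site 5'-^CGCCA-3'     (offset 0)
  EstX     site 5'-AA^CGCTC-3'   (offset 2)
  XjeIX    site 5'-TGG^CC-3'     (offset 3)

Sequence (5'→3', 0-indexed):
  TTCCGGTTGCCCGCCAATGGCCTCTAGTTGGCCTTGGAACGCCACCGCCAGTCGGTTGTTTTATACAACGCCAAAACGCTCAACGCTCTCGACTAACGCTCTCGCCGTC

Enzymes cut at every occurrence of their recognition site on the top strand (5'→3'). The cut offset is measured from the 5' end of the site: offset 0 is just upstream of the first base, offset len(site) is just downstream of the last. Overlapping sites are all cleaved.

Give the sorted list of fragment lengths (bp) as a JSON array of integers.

[6,7,7,8,8,8,9,11,13,16,16]

Per-enzyme occurrences:
  SqiI CGGTTG/0: at [3, 52] ⇒ [3, 52]
  IvoIX CGCCA/0: at [11, 39, 45, 68] ⇒ [11, 39, 45, 68]
  EstX AACGCTC/2: at [74, 81, 94] ⇒ [76, 83, 96]
  XjeIX TGGCC/3: at [17, 28] ⇒ [20, 31]

Pooled cuts: [3, 11, 20, 31, 39, 45, 52, 68, 76, 83, 96]

Fragment lengths:
  3→11: 8 bp
  11→20: 9 bp
  20→31: 11 bp
  31→39: 8 bp
  39→45: 6 bp
  45→52: 7 bp
  52→68: 16 bp
  68→76: 8 bp
  76→83: 7 bp
  83→96: 13 bp
  96→3 (wrap): 109-96+3 = 16 bp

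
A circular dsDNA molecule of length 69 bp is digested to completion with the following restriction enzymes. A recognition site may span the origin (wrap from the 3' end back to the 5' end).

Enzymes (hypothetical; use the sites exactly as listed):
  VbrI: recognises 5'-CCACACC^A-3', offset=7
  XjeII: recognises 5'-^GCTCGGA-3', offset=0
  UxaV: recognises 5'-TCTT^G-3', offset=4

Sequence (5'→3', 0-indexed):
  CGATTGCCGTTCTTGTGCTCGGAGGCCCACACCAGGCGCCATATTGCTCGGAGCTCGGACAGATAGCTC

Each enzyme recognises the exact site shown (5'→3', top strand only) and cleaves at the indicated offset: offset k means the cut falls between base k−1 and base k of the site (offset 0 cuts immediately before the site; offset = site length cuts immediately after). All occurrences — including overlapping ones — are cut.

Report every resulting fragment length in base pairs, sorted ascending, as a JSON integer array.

[2,7,12,17,31]

Per-enzyme occurrences:
  VbrI CCACACCA/7: at [26] ⇒ [33]
  XjeII GCTCGGA/0: at [16, 45, 52] ⇒ [16, 45, 52]
  UxaV TCTTG/4: at [10] ⇒ [14]

All cut coordinates (distinct, sorted): [14, 16, 33, 45, 52]

Fragments:
  14→16: 2 bp
  16→33: 17 bp
  33→45: 12 bp
  45→52: 7 bp
  52→14 (wrap): 69-52+14 = 31 bp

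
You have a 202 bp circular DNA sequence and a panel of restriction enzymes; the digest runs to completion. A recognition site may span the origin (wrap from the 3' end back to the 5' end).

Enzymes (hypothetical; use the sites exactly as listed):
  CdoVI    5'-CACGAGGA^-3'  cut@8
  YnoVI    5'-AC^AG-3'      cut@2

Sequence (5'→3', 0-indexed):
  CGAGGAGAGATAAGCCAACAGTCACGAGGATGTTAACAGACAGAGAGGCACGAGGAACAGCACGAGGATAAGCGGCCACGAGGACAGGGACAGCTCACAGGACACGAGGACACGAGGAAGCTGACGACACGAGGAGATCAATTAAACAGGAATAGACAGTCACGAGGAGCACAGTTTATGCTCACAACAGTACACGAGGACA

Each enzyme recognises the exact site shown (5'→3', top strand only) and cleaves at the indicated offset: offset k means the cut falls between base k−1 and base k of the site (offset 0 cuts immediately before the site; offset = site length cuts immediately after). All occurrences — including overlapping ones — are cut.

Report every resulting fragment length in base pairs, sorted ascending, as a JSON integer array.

Per-enzyme occurrences:
  CdoVI (CACGAGGA, off=8): starts [22, 48, 60, 76, 102, 110, 127, 160, 192, 200] → cuts [6, 30, 56, 68, 84, 110, 118, 135, 168, 200]
  YnoVI (ACAG, off=2): starts [17, 35, 39, 56, 83, 89, 96, 145, 155, 170, 186] → cuts [19, 37, 41, 58, 85, 91, 98, 147, 157, 172, 188]

All cut coordinates (distinct, sorted): [6, 19, 30, 37, 41, 56, 58, 68, 84, 85, 91, 98, 110, 118, 135, 147, 157, 168, 172, 188, 200]

Fragments:
  6→19: 13 bp
  19→30: 11 bp
  30→37: 7 bp
  37→41: 4 bp
  41→56: 15 bp
  56→58: 2 bp
  58→68: 10 bp
  68→84: 16 bp
  84→85: 1 bp
  85→91: 6 bp
  91→98: 7 bp
  98→110: 12 bp
  110→118: 8 bp
  118→135: 17 bp
  135→147: 12 bp
  147→157: 10 bp
  157→168: 11 bp
  168→172: 4 bp
  172→188: 16 bp
  188→200: 12 bp
  200→6 (wrap): 202-200+6 = 8 bp

[1,2,4,4,6,7,7,8,8,10,10,11,11,12,12,12,13,15,16,16,17]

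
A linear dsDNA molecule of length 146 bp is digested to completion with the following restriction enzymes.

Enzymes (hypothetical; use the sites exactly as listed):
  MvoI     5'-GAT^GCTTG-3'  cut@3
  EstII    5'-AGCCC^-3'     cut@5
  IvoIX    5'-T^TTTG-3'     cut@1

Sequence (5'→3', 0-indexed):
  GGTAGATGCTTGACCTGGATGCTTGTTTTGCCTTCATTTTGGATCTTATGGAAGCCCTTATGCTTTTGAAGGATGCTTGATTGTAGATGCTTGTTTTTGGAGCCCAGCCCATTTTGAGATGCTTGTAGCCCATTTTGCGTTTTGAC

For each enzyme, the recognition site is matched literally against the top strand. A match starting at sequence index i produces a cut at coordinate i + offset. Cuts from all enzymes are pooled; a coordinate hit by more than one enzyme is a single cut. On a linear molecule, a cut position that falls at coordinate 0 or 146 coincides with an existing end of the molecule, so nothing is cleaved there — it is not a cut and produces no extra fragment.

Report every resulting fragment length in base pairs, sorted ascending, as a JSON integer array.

[2,2,5,6,6,7,7,7,7,8,10,10,11,11,13,14,20]

Scan for sites:
  MvoI (GATGCTTG, off=3): starts [4, 17, 71, 85, 117] → cuts [7, 20, 74, 88, 120]
  EstII (AGCCC, off=5): starts [52, 100, 105, 126] → cuts [57, 105, 110, 131]
  IvoIX (TTTTG, off=1): starts [25, 36, 63, 94, 111, 132, 139] → cuts [26, 37, 64, 95, 112, 133, 140]

All cut coordinates (distinct, sorted): [7, 20, 26, 37, 57, 64, 74, 88, 95, 105, 110, 112, 120, 131, 133, 140]

Fragment lengths:
  [0,7): 7 bp
  [7,20): 13 bp
  [20,26): 6 bp
  [26,37): 11 bp
  [37,57): 20 bp
  [57,64): 7 bp
  [64,74): 10 bp
  [74,88): 14 bp
  [88,95): 7 bp
  [95,105): 10 bp
  [105,110): 5 bp
  [110,112): 2 bp
  [112,120): 8 bp
  [120,131): 11 bp
  [131,133): 2 bp
  [133,140): 7 bp
  [140,146): 6 bp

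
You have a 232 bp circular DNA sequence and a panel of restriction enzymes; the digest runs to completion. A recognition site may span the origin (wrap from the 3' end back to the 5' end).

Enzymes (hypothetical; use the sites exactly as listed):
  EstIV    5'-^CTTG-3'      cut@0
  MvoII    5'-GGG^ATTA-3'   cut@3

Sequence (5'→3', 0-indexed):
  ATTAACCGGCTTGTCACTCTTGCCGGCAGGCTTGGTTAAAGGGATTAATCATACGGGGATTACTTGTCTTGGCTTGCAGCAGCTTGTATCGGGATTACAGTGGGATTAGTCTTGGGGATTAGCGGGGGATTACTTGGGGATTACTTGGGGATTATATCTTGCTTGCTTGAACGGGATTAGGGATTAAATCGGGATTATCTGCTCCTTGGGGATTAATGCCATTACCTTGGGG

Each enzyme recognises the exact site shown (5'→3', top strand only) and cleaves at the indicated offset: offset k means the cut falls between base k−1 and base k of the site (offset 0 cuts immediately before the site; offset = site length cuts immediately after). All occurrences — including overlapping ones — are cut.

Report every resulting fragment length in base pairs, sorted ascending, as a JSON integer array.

[4,4,4,4,4,5,5,6,7,7,7,7,7,7,7,9,9,10,10,11,11,11,11,11,12,13,14,15]

Scan for sites:
  EstIV CTTG/0: at [9, 18, 30, 62, 67, 72, 82, 110, 132, 143, 157, 161, 165, 204, 225] ⇒ [9, 18, 30, 62, 67, 72, 82, 110, 132, 143, 157, 161, 165, 204, 225]
  MvoII GGGATTA/3: at [40, 55, 90, 101, 114, 125, 136, 147, 172, 179, 190, 208, 229] ⇒ [0, 43, 58, 93, 104, 117, 128, 139, 150, 175, 182, 193, 211]

Pooled cuts: [0, 9, 18, 30, 43, 58, 62, 67, 72, 82, 93, 104, 110, 117, 128, 132, 139, 143, 150, 157, 161, 165, 175, 182, 193, 204, 211, 225]

Fragments:
  0→9: 9 bp
  9→18: 9 bp
  18→30: 12 bp
  30→43: 13 bp
  43→58: 15 bp
  58→62: 4 bp
  62→67: 5 bp
  67→72: 5 bp
  72→82: 10 bp
  82→93: 11 bp
  93→104: 11 bp
  104→110: 6 bp
  110→117: 7 bp
  117→128: 11 bp
  128→132: 4 bp
  132→139: 7 bp
  139→143: 4 bp
  143→150: 7 bp
  150→157: 7 bp
  157→161: 4 bp
  161→165: 4 bp
  165→175: 10 bp
  175→182: 7 bp
  182→193: 11 bp
  193→204: 11 bp
  204→211: 7 bp
  211→225: 14 bp
  225→0 (wrap): 232-225+0 = 7 bp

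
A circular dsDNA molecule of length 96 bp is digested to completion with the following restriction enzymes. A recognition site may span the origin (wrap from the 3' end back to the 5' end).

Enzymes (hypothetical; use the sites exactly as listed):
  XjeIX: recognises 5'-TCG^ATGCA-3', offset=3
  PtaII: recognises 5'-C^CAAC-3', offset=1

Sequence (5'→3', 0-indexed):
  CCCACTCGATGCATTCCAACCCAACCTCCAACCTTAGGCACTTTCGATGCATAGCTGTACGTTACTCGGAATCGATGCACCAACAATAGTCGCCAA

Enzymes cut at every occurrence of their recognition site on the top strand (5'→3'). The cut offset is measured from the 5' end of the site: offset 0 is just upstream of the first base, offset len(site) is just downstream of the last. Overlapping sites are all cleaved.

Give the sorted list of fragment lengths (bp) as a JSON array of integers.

Per-enzyme occurrences:
  XjeIX TCGATGCA/3: at [5, 43, 71] ⇒ [8, 46, 74]
  PtaII CCAAC/1: at [15, 20, 27, 79, 92] ⇒ [16, 21, 28, 80, 93]

Pooled cuts: [8, 16, 21, 28, 46, 74, 80, 93]

Fragment lengths:
  8→16: 8 bp
  16→21: 5 bp
  21→28: 7 bp
  28→46: 18 bp
  46→74: 28 bp
  74→80: 6 bp
  80→93: 13 bp
  93→8 (wrap): 96-93+8 = 11 bp

[5,6,7,8,11,13,18,28]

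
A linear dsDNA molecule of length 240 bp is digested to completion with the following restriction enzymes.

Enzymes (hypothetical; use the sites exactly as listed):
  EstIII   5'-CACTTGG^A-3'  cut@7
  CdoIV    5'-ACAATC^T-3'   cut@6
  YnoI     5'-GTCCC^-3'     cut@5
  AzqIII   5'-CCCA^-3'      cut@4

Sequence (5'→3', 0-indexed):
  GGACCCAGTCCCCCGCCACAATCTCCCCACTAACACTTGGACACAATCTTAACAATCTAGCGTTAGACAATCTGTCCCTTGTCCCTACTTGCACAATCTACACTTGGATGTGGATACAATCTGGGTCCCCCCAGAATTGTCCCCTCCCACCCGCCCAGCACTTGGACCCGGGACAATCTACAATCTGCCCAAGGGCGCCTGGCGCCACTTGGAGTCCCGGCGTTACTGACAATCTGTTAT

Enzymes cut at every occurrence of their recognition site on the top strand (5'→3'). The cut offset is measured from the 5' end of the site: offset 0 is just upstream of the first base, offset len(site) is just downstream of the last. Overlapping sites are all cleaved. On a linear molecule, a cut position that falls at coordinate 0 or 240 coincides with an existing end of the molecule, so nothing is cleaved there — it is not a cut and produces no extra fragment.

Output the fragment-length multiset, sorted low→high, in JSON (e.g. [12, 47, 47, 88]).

[4,5,6,6,6,6,6,6,7,7,7,8,8,8,8,9,9,10,11,11,13,13,14,15,16,21]

Site scan:
  EstIII (CACTTGGA, off=7): starts [33, 100, 158, 205] → cuts [40, 107, 165, 212]
  CdoIV (ACAATCT, off=6): starts [17, 42, 51, 66, 92, 115, 172, 179, 228] → cuts [23, 48, 57, 72, 98, 121, 178, 185, 234]
  YnoI (GTCCC, off=5): starts [7, 73, 80, 124, 138, 213] → cuts [12, 78, 85, 129, 143, 218]
  AzqIII (CCCA, off=4): starts [3, 25, 129, 145, 153, 187] → cuts [7, 29, 133, 149, 157, 191]

Pooled cuts: [7, 12, 23, 29, 40, 48, 57, 72, 78, 85, 98, 107, 121, 129, 133, 143, 149, 157, 165, 178, 185, 191, 212, 218, 234]

Fragment lengths:
  [0,7): 7 bp
  [7,12): 5 bp
  [12,23): 11 bp
  [23,29): 6 bp
  [29,40): 11 bp
  [40,48): 8 bp
  [48,57): 9 bp
  [57,72): 15 bp
  [72,78): 6 bp
  [78,85): 7 bp
  [85,98): 13 bp
  [98,107): 9 bp
  [107,121): 14 bp
  [121,129): 8 bp
  [129,133): 4 bp
  [133,143): 10 bp
  [143,149): 6 bp
  [149,157): 8 bp
  [157,165): 8 bp
  [165,178): 13 bp
  [178,185): 7 bp
  [185,191): 6 bp
  [191,212): 21 bp
  [212,218): 6 bp
  [218,234): 16 bp
  [234,240): 6 bp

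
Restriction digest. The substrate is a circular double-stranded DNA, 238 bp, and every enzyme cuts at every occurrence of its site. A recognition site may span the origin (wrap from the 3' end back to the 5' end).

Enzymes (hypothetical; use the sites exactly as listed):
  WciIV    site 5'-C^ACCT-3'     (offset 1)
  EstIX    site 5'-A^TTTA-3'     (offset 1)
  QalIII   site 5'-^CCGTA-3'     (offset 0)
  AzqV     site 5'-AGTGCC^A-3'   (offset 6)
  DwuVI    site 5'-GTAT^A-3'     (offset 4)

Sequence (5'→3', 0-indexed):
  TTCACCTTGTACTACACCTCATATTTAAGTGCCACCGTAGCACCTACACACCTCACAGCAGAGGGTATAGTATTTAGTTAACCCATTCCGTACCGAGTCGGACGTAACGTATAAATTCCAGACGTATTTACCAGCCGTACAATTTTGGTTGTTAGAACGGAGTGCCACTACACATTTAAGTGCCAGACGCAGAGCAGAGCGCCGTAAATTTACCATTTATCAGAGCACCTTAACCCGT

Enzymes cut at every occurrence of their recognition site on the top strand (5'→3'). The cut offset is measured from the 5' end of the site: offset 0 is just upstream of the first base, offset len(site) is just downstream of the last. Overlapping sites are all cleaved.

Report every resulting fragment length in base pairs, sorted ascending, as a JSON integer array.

[1,4,7,7,7,8,8,8,8,10,10,11,12,14,15,15,17,19,25,32]

Site scan:
  WciIV CACCT/1: at [2, 14, 40, 48, 225] ⇒ [3, 15, 41, 49, 226]
  EstIX ATTTA/1: at [22, 71, 125, 173, 207, 214] ⇒ [23, 72, 126, 174, 208, 215]
  QalIII CCGTA/0: at [34, 87, 134, 201] ⇒ [34, 87, 134, 201]
  AzqV AGTGCCA/6: at [27, 160, 178] ⇒ [33, 166, 184]
  DwuVI GTATA/4: at [64, 108] ⇒ [68, 112]

All cut coordinates (distinct, sorted): [3, 15, 23, 33, 34, 41, 49, 68, 72, 87, 112, 126, 134, 166, 174, 184, 201, 208, 215, 226]

Fragment lengths:
  3→15: 12 bp
  15→23: 8 bp
  23→33: 10 bp
  33→34: 1 bp
  34→41: 7 bp
  41→49: 8 bp
  49→68: 19 bp
  68→72: 4 bp
  72→87: 15 bp
  87→112: 25 bp
  112→126: 14 bp
  126→134: 8 bp
  134→166: 32 bp
  166→174: 8 bp
  174→184: 10 bp
  184→201: 17 bp
  201→208: 7 bp
  208→215: 7 bp
  215→226: 11 bp
  226→3 (wrap): 238-226+3 = 15 bp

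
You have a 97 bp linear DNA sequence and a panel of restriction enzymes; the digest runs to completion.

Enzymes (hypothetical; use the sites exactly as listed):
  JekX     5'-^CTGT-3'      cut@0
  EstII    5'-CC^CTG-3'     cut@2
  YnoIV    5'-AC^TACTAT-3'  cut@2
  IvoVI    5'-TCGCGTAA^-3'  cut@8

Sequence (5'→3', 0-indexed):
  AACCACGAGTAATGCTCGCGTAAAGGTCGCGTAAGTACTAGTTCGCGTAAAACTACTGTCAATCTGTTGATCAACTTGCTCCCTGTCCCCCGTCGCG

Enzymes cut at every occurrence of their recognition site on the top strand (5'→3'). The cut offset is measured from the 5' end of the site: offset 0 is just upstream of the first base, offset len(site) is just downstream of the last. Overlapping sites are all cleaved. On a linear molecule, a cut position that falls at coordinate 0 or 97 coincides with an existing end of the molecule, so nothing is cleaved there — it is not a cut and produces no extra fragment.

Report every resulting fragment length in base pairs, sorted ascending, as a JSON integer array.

[5,8,11,15,16,19,23]

Per-enzyme occurrences:
  JekX (CTGT, off=0): starts [55, 63, 82] → cuts [55, 63, 82]
  EstII (CCCTG, off=2): starts [80] → cuts [82]
  YnoIV (ACTACTAT, off=2): no sites
  IvoVI (TCGCGTAA, off=8): starts [15, 26, 42] → cuts [23, 34, 50]

All cut coordinates (distinct, sorted): [23, 34, 50, 55, 63, 82]

Fragment lengths:
  [0,23): 23 bp
  [23,34): 11 bp
  [34,50): 16 bp
  [50,55): 5 bp
  [55,63): 8 bp
  [63,82): 19 bp
  [82,97): 15 bp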